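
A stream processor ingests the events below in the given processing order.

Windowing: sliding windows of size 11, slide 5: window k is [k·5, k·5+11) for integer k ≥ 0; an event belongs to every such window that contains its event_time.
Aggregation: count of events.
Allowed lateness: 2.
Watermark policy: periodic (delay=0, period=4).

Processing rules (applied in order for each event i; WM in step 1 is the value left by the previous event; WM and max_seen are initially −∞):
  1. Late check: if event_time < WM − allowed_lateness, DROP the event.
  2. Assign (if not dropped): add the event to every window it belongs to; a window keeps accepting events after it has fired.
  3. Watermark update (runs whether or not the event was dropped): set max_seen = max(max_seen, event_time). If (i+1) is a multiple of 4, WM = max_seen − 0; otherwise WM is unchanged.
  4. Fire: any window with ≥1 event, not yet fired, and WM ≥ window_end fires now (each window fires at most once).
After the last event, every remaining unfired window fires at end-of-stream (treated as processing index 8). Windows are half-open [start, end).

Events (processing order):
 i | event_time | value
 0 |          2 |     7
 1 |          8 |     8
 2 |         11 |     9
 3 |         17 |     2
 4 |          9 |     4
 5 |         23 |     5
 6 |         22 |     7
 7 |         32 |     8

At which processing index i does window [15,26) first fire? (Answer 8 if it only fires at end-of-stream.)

7

i=0 t=2 v=7: → [0,11); WM=−∞
i=1 t=8 v=8: → [5,16),[0,11); WM=−∞
i=2 t=11 v=9: → [10,21),[5,16); WM=−∞
i=3 t=17 v=2: → [15,26),[10,21); WM=17; [0,11) fires=2 [5,16) fires=2
i=4 t=9 v=4: DROP (t<17-2); WM=17
i=5 t=23 v=5: → [20,31),[15,26); WM=17
i=6 t=22 v=7: → [20,31),[15,26); WM=17
i=7 t=32 v=8: → [30,41),[25,36); WM=32; [10,21) fires=2 [15,26) fires=3 [20,31) fires=2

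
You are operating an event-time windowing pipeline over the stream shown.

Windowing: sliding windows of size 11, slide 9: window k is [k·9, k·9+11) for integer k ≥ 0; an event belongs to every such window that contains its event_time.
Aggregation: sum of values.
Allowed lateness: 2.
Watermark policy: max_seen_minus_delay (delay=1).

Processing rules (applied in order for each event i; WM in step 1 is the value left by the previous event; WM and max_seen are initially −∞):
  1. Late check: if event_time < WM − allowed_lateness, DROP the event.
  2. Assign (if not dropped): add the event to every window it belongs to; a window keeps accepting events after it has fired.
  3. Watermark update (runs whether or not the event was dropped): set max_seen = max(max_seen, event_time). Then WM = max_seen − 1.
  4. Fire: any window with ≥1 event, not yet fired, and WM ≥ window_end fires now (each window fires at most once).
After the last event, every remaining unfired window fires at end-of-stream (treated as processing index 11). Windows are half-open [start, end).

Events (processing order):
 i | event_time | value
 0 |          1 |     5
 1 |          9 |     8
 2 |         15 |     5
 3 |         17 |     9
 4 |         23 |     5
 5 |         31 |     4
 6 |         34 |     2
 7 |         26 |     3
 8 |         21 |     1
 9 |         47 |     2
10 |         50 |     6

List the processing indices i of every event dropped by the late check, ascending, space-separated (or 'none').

7 8

i=0 t=1 v=5: → [0,11); WM=0
i=1 t=9 v=8: → [9,20),[0,11); WM=8
i=2 t=15 v=5: → [9,20); WM=14; [0,11) fires=13
i=3 t=17 v=9: → [9,20); WM=16
i=4 t=23 v=5: → [18,29); WM=22; [9,20) fires=22
i=5 t=31 v=4: → [27,38); WM=30; [18,29) fires=5
i=6 t=34 v=2: → [27,38); WM=33
i=7 t=26 v=3: DROP (t<33-2); WM=33
i=8 t=21 v=1: DROP (t<33-2); WM=33
i=9 t=47 v=2: → [45,56); WM=46; [27,38) fires=6
i=10 t=50 v=6: → [45,56); WM=49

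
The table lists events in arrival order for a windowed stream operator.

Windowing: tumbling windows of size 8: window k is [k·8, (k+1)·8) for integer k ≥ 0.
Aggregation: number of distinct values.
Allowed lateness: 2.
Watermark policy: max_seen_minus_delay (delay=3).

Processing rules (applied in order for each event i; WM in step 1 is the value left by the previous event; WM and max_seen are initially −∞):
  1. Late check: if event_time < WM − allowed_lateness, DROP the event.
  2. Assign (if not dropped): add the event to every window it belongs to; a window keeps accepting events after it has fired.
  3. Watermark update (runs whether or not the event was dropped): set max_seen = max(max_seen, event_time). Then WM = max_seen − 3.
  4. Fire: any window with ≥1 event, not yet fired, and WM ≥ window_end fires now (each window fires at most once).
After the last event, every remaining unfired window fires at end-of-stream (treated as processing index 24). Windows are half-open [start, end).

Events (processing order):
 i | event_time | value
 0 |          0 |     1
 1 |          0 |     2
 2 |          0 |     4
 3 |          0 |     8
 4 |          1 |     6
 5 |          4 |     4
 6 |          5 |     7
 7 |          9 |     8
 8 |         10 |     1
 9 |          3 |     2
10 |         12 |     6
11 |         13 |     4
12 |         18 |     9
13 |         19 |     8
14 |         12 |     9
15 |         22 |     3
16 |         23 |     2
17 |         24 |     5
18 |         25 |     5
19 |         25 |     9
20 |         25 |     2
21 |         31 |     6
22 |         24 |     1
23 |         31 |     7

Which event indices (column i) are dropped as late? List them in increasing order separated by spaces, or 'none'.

9 14 22

i=0 t=0 v=1: → [0,8); WM=-3
i=1 t=0 v=2: → [0,8); WM=-3
i=2 t=0 v=4: → [0,8); WM=-3
i=3 t=0 v=8: → [0,8); WM=-3
i=4 t=1 v=6: → [0,8); WM=-2
i=5 t=4 v=4: → [0,8); WM=1
i=6 t=5 v=7: → [0,8); WM=2
i=7 t=9 v=8: → [8,16); WM=6
i=8 t=10 v=1: → [8,16); WM=7
i=9 t=3 v=2: DROP (t<7-2); WM=7
i=10 t=12 v=6: → [8,16); WM=9; [0,8) fires=6
i=11 t=13 v=4: → [8,16); WM=10
i=12 t=18 v=9: → [16,24); WM=15
i=13 t=19 v=8: → [16,24); WM=16; [8,16) fires=4
i=14 t=12 v=9: DROP (t<16-2); WM=16
i=15 t=22 v=3: → [16,24); WM=19
i=16 t=23 v=2: → [16,24); WM=20
i=17 t=24 v=5: → [24,32); WM=21
i=18 t=25 v=5: → [24,32); WM=22
i=19 t=25 v=9: → [24,32); WM=22
i=20 t=25 v=2: → [24,32); WM=22
i=21 t=31 v=6: → [24,32); WM=28; [16,24) fires=4
i=22 t=24 v=1: DROP (t<28-2); WM=28
i=23 t=31 v=7: → [24,32); WM=28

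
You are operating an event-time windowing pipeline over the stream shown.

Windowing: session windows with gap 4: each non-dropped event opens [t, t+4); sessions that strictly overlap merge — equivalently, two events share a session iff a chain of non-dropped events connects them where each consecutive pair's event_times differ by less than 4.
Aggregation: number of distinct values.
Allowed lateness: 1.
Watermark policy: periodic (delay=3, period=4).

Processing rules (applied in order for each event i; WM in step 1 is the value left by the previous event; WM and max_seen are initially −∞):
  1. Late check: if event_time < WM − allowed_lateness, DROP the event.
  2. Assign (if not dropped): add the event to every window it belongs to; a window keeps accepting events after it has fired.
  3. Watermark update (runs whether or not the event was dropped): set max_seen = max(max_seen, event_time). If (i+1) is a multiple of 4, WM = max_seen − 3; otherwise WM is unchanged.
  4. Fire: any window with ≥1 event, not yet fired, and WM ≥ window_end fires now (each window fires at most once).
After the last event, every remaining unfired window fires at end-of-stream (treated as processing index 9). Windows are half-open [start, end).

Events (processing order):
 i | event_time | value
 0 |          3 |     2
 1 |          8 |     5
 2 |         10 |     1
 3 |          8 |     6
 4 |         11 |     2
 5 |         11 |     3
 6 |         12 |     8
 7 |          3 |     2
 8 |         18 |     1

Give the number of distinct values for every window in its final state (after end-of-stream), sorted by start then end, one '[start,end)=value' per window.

i=0 t=3 v=2: → [3,7); WM=−∞
i=1 t=8 v=5: → [8,12); WM=−∞
i=2 t=10 v=1: → [8,14); WM=−∞
i=3 t=8 v=6: → [8,14); WM=7
i=4 t=11 v=2: → [8,15); WM=7
i=5 t=11 v=3: → [8,15); WM=7
i=6 t=12 v=8: → [8,16); WM=7
i=7 t=3 v=2: DROP (t<7-1); WM=9
i=8 t=18 v=1: → [18,22); WM=9

[3,7)=1 [8,16)=6 [18,22)=1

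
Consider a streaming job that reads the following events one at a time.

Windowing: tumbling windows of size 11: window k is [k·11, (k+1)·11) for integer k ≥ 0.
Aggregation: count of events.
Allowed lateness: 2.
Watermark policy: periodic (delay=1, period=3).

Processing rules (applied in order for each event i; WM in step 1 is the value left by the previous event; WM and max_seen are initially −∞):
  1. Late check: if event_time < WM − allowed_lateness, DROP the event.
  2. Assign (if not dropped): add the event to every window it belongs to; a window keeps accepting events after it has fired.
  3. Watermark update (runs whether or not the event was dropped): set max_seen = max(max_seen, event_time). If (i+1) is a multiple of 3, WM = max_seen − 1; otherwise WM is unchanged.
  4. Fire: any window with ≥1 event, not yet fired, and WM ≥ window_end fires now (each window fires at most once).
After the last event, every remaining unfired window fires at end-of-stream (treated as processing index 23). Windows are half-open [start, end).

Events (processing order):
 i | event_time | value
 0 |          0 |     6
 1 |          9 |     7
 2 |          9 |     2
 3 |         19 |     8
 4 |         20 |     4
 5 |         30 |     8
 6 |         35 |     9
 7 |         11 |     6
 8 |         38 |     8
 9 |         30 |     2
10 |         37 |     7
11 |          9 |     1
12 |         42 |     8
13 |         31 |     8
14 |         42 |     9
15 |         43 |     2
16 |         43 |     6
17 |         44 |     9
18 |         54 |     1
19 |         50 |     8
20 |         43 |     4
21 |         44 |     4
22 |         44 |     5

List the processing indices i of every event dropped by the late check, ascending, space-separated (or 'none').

7 9 11 13 21 22

i=0 t=0 v=6: → [0,11); WM=−∞
i=1 t=9 v=7: → [0,11); WM=−∞
i=2 t=9 v=2: → [0,11); WM=8
i=3 t=19 v=8: → [11,22); WM=8
i=4 t=20 v=4: → [11,22); WM=8
i=5 t=30 v=8: → [22,33); WM=29; [0,11) fires=3 [11,22) fires=2
i=6 t=35 v=9: → [33,44); WM=29
i=7 t=11 v=6: DROP (t<29-2); WM=29
i=8 t=38 v=8: → [33,44); WM=37; [22,33) fires=1
i=9 t=30 v=2: DROP (t<37-2); WM=37
i=10 t=37 v=7: → [33,44); WM=37
i=11 t=9 v=1: DROP (t<37-2); WM=37
i=12 t=42 v=8: → [33,44); WM=37
i=13 t=31 v=8: DROP (t<37-2); WM=37
i=14 t=42 v=9: → [33,44); WM=41
i=15 t=43 v=2: → [33,44); WM=41
i=16 t=43 v=6: → [33,44); WM=41
i=17 t=44 v=9: → [44,55); WM=43
i=18 t=54 v=1: → [44,55); WM=43
i=19 t=50 v=8: → [44,55); WM=43
i=20 t=43 v=4: → [33,44); WM=53; [33,44) fires=8
i=21 t=44 v=4: DROP (t<53-2); WM=53
i=22 t=44 v=5: DROP (t<53-2); WM=53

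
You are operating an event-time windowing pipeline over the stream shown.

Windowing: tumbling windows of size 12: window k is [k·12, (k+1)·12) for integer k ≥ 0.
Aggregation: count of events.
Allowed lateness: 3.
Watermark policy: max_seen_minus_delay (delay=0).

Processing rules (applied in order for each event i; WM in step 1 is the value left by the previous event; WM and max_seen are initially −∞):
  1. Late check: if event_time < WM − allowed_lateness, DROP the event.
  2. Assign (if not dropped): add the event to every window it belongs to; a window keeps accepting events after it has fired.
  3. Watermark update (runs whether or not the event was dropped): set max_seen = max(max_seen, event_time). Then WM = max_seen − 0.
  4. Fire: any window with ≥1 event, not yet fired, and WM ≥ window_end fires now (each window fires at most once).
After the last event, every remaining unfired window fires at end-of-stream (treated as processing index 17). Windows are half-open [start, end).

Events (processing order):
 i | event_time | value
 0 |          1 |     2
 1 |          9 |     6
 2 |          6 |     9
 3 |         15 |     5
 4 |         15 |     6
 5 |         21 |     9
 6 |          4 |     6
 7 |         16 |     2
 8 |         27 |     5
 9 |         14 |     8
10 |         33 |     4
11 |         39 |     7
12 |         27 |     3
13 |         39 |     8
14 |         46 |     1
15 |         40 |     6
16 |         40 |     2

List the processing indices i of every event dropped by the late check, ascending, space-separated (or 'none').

6 7 9 12 15 16

i=0 t=1 v=2: → [0,12); WM=1
i=1 t=9 v=6: → [0,12); WM=9
i=2 t=6 v=9: → [0,12); WM=9
i=3 t=15 v=5: → [12,24); WM=15; [0,12) fires=3
i=4 t=15 v=6: → [12,24); WM=15
i=5 t=21 v=9: → [12,24); WM=21
i=6 t=4 v=6: DROP (t<21-3); WM=21
i=7 t=16 v=2: DROP (t<21-3); WM=21
i=8 t=27 v=5: → [24,36); WM=27; [12,24) fires=3
i=9 t=14 v=8: DROP (t<27-3); WM=27
i=10 t=33 v=4: → [24,36); WM=33
i=11 t=39 v=7: → [36,48); WM=39; [24,36) fires=2
i=12 t=27 v=3: DROP (t<39-3); WM=39
i=13 t=39 v=8: → [36,48); WM=39
i=14 t=46 v=1: → [36,48); WM=46
i=15 t=40 v=6: DROP (t<46-3); WM=46
i=16 t=40 v=2: DROP (t<46-3); WM=46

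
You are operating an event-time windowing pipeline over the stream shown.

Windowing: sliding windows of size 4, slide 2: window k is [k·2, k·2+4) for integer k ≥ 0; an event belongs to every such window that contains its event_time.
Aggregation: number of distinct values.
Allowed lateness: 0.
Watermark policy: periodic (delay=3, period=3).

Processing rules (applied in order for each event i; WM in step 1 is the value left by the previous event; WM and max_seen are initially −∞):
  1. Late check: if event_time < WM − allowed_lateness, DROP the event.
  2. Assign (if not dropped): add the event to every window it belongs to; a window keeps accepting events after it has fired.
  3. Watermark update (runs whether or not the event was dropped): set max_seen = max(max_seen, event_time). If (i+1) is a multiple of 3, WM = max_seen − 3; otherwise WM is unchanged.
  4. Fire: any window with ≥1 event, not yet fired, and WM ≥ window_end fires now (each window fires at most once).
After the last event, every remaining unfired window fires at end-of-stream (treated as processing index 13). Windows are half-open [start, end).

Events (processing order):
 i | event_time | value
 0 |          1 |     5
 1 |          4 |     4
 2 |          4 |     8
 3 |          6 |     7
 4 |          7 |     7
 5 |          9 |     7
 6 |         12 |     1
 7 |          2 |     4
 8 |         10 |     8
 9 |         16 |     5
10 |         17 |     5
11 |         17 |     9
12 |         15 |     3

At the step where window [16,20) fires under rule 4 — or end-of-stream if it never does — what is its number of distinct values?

i=0 t=1 v=5: → [0,4); WM=−∞
i=1 t=4 v=4: → [4,8),[2,6); WM=−∞
i=2 t=4 v=8: → [4,8),[2,6); WM=1
i=3 t=6 v=7: → [6,10),[4,8); WM=1
i=4 t=7 v=7: → [6,10),[4,8); WM=1
i=5 t=9 v=7: → [8,12),[6,10); WM=6; [0,4) fires=1 [2,6) fires=2
i=6 t=12 v=1: → [12,16),[10,14); WM=6
i=7 t=2 v=4: DROP (t<6-0); WM=6
i=8 t=10 v=8: → [10,14),[8,12); WM=9; [4,8) fires=3
i=9 t=16 v=5: → [16,20),[14,18); WM=9
i=10 t=17 v=5: → [16,20),[14,18); WM=9
i=11 t=17 v=9: → [16,20),[14,18); WM=14; [6,10) fires=1 [8,12) fires=2 [10,14) fires=2
i=12 t=15 v=3: → [14,18),[12,16); WM=14

2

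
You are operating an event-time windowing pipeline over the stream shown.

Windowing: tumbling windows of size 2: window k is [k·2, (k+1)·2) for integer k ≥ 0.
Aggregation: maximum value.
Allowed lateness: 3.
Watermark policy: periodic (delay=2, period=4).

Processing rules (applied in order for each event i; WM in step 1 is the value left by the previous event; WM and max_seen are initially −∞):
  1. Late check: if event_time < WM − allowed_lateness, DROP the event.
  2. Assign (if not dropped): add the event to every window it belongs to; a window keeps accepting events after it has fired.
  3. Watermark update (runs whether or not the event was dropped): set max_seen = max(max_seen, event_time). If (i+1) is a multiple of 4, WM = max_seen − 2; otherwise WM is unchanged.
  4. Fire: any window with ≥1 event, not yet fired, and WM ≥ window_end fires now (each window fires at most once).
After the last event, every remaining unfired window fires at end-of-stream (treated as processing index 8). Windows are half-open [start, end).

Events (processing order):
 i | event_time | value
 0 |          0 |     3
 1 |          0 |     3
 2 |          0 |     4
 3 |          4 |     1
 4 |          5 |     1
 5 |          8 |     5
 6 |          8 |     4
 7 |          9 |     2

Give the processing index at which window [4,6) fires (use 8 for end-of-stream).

i=0 t=0 v=3: → [0,2); WM=−∞
i=1 t=0 v=3: → [0,2); WM=−∞
i=2 t=0 v=4: → [0,2); WM=−∞
i=3 t=4 v=1: → [4,6); WM=2; [0,2) fires=4
i=4 t=5 v=1: → [4,6); WM=2
i=5 t=8 v=5: → [8,10); WM=2
i=6 t=8 v=4: → [8,10); WM=2
i=7 t=9 v=2: → [8,10); WM=7; [4,6) fires=1

7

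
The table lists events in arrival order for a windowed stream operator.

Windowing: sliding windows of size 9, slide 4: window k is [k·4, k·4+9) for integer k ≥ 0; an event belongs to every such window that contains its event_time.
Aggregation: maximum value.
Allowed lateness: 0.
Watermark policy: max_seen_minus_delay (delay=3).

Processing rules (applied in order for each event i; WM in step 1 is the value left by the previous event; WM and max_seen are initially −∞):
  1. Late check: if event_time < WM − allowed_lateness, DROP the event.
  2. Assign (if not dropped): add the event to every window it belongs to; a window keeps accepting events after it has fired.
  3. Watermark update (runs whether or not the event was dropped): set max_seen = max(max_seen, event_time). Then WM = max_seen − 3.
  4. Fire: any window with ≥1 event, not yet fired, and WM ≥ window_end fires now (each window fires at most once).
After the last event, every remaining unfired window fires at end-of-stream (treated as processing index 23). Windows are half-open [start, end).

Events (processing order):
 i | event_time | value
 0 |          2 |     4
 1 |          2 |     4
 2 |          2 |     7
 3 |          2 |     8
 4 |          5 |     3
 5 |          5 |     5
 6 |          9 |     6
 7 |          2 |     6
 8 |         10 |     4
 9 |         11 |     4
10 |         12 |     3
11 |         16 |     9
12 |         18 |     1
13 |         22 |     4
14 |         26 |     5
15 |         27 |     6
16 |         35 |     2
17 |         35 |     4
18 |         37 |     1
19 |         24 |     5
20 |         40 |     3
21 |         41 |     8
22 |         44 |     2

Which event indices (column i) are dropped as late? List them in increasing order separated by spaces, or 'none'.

i=0 t=2 v=4: → [0,9); WM=-1
i=1 t=2 v=4: → [0,9); WM=-1
i=2 t=2 v=7: → [0,9); WM=-1
i=3 t=2 v=8: → [0,9); WM=-1
i=4 t=5 v=3: → [4,13),[0,9); WM=2
i=5 t=5 v=5: → [4,13),[0,9); WM=2
i=6 t=9 v=6: → [8,17),[4,13); WM=6
i=7 t=2 v=6: DROP (t<6-0); WM=6
i=8 t=10 v=4: → [8,17),[4,13); WM=7
i=9 t=11 v=4: → [8,17),[4,13); WM=8
i=10 t=12 v=3: → [12,21),[8,17),[4,13); WM=9; [0,9) fires=8
i=11 t=16 v=9: → [16,25),[12,21),[8,17); WM=13; [4,13) fires=6
i=12 t=18 v=1: → [16,25),[12,21); WM=15
i=13 t=22 v=4: → [20,29),[16,25); WM=19; [8,17) fires=9
i=14 t=26 v=5: → [24,33),[20,29); WM=23; [12,21) fires=9
i=15 t=27 v=6: → [24,33),[20,29); WM=24
i=16 t=35 v=2: → [32,41),[28,37); WM=32; [16,25) fires=9 [20,29) fires=6
i=17 t=35 v=4: → [32,41),[28,37); WM=32
i=18 t=37 v=1: → [36,45),[32,41); WM=34; [24,33) fires=6
i=19 t=24 v=5: DROP (t<34-0); WM=34
i=20 t=40 v=3: → [40,49),[36,45),[32,41); WM=37; [28,37) fires=4
i=21 t=41 v=8: → [40,49),[36,45); WM=38
i=22 t=44 v=2: → [44,53),[40,49),[36,45); WM=41; [32,41) fires=4

7 19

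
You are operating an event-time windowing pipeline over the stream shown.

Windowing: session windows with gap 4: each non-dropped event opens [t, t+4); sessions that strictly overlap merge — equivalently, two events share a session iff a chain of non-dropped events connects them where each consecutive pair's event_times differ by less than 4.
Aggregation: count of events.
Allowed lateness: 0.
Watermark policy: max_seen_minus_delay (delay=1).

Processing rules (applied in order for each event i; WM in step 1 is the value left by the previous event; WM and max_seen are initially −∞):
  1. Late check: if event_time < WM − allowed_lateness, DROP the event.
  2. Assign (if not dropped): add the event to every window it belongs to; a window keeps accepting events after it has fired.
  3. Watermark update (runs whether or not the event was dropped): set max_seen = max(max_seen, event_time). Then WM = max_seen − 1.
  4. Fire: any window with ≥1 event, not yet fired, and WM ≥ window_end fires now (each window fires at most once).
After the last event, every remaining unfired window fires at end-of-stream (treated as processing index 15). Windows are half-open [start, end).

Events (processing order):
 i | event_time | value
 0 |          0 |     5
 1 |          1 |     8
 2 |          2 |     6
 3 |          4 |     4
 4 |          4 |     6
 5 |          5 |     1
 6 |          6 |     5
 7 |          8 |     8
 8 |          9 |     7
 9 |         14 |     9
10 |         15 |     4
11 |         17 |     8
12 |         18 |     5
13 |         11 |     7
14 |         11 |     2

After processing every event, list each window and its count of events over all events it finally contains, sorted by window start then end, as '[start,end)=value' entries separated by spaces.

i=0 t=0 v=5: → [0,4); WM=-1
i=1 t=1 v=8: → [0,5); WM=0
i=2 t=2 v=6: → [0,6); WM=1
i=3 t=4 v=4: → [0,8); WM=3
i=4 t=4 v=6: → [0,8); WM=3
i=5 t=5 v=1: → [0,9); WM=4
i=6 t=6 v=5: → [0,10); WM=5
i=7 t=8 v=8: → [0,12); WM=7
i=8 t=9 v=7: → [0,13); WM=8
i=9 t=14 v=9: → [14,18); WM=13
i=10 t=15 v=4: → [14,19); WM=14
i=11 t=17 v=8: → [14,21); WM=16
i=12 t=18 v=5: → [14,22); WM=17
i=13 t=11 v=7: DROP (t<17-0); WM=17
i=14 t=11 v=2: DROP (t<17-0); WM=17

[0,13)=9 [14,22)=4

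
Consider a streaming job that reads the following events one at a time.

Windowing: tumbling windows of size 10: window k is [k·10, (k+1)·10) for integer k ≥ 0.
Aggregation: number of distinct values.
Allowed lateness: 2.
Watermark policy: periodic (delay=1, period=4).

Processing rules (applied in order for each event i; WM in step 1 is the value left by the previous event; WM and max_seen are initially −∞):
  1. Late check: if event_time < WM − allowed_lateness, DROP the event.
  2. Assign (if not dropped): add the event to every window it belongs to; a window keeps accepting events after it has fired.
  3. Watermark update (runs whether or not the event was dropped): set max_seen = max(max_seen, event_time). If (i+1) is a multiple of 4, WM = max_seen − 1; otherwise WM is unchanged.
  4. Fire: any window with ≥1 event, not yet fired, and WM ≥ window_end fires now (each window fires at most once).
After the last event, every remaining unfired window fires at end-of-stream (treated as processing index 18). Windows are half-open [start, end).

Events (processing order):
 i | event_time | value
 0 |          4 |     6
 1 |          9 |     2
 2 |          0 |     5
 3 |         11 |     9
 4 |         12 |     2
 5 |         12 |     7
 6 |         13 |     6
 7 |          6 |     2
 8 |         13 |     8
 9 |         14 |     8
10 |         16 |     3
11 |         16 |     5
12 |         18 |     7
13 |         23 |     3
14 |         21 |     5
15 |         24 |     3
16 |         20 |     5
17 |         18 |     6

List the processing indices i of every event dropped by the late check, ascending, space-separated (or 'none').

7 16 17

i=0 t=4 v=6: → [0,10); WM=−∞
i=1 t=9 v=2: → [0,10); WM=−∞
i=2 t=0 v=5: → [0,10); WM=−∞
i=3 t=11 v=9: → [10,20); WM=10; [0,10) fires=3
i=4 t=12 v=2: → [10,20); WM=10
i=5 t=12 v=7: → [10,20); WM=10
i=6 t=13 v=6: → [10,20); WM=10
i=7 t=6 v=2: DROP (t<10-2); WM=12
i=8 t=13 v=8: → [10,20); WM=12
i=9 t=14 v=8: → [10,20); WM=12
i=10 t=16 v=3: → [10,20); WM=12
i=11 t=16 v=5: → [10,20); WM=15
i=12 t=18 v=7: → [10,20); WM=15
i=13 t=23 v=3: → [20,30); WM=15
i=14 t=21 v=5: → [20,30); WM=15
i=15 t=24 v=3: → [20,30); WM=23; [10,20) fires=7
i=16 t=20 v=5: DROP (t<23-2); WM=23
i=17 t=18 v=6: DROP (t<23-2); WM=23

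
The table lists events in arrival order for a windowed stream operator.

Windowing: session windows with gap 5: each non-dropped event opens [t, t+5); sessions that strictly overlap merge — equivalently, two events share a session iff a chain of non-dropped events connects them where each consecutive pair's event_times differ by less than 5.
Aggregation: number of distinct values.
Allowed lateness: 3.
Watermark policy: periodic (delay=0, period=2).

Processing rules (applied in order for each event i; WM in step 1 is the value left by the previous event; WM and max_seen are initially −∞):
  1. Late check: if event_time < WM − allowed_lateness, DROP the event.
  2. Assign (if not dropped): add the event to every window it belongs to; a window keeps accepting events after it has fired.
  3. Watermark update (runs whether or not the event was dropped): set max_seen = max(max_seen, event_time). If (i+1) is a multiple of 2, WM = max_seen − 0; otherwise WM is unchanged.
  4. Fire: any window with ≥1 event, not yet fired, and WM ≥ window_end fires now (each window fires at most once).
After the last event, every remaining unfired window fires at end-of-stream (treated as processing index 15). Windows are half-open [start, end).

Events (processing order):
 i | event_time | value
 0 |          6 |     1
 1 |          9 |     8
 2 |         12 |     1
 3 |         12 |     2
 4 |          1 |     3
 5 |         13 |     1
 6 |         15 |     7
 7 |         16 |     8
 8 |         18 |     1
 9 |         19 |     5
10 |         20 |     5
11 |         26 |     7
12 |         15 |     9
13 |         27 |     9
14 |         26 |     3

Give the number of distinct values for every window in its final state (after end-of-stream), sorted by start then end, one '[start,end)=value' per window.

[6,25)=5 [26,32)=3

i=0 t=6 v=1: → [6,11); WM=−∞
i=1 t=9 v=8: → [6,14); WM=9
i=2 t=12 v=1: → [6,17); WM=9
i=3 t=12 v=2: → [6,17); WM=12
i=4 t=1 v=3: DROP (t<12-3); WM=12
i=5 t=13 v=1: → [6,18); WM=13
i=6 t=15 v=7: → [6,20); WM=13
i=7 t=16 v=8: → [6,21); WM=16
i=8 t=18 v=1: → [6,23); WM=16
i=9 t=19 v=5: → [6,24); WM=19
i=10 t=20 v=5: → [6,25); WM=19
i=11 t=26 v=7: → [26,31); WM=26
i=12 t=15 v=9: DROP (t<26-3); WM=26
i=13 t=27 v=9: → [26,32); WM=27
i=14 t=26 v=3: → [26,32); WM=27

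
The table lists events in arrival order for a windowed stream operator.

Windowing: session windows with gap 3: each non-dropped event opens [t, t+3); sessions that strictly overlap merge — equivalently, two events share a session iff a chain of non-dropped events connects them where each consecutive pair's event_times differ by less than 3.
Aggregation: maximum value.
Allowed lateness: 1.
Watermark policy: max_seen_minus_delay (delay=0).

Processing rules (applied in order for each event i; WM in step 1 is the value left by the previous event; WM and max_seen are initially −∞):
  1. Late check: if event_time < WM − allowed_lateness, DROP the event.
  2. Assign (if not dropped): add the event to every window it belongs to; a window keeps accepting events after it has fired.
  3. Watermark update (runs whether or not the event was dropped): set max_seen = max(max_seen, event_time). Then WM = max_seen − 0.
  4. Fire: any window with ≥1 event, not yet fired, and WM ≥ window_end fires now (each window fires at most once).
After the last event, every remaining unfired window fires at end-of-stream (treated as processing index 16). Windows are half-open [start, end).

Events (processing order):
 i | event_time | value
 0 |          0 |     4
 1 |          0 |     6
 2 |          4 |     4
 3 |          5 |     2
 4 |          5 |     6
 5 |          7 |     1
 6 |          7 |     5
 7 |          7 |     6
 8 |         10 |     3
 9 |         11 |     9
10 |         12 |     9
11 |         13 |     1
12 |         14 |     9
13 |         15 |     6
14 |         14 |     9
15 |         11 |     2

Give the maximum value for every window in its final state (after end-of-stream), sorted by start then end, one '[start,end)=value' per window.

i=0 t=0 v=4: → [0,3); WM=0
i=1 t=0 v=6: → [0,3); WM=0
i=2 t=4 v=4: → [4,7); WM=4
i=3 t=5 v=2: → [4,8); WM=5
i=4 t=5 v=6: → [4,8); WM=5
i=5 t=7 v=1: → [4,10); WM=7
i=6 t=7 v=5: → [4,10); WM=7
i=7 t=7 v=6: → [4,10); WM=7
i=8 t=10 v=3: → [10,13); WM=10
i=9 t=11 v=9: → [10,14); WM=11
i=10 t=12 v=9: → [10,15); WM=12
i=11 t=13 v=1: → [10,16); WM=13
i=12 t=14 v=9: → [10,17); WM=14
i=13 t=15 v=6: → [10,18); WM=15
i=14 t=14 v=9: → [10,18); WM=15
i=15 t=11 v=2: DROP (t<15-1); WM=15

[0,3)=6 [4,10)=6 [10,18)=9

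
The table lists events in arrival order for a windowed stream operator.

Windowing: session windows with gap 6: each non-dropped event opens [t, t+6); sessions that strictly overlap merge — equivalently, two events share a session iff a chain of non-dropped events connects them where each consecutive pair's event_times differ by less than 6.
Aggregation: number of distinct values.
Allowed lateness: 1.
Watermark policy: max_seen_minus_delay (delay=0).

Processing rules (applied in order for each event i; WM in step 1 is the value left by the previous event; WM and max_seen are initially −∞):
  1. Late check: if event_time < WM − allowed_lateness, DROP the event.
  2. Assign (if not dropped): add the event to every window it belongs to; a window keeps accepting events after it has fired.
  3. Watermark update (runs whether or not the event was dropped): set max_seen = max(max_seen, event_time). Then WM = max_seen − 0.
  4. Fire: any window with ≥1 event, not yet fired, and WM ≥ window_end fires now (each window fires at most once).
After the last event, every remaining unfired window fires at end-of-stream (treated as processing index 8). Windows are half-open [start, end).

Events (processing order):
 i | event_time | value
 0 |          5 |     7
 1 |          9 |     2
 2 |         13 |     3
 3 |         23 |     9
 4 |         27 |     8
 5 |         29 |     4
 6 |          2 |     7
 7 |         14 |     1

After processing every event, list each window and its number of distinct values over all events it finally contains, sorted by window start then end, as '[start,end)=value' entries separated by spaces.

i=0 t=5 v=7: → [5,11); WM=5
i=1 t=9 v=2: → [5,15); WM=9
i=2 t=13 v=3: → [5,19); WM=13
i=3 t=23 v=9: → [23,29); WM=23
i=4 t=27 v=8: → [23,33); WM=27
i=5 t=29 v=4: → [23,35); WM=29
i=6 t=2 v=7: DROP (t<29-1); WM=29
i=7 t=14 v=1: DROP (t<29-1); WM=29

[5,19)=3 [23,35)=3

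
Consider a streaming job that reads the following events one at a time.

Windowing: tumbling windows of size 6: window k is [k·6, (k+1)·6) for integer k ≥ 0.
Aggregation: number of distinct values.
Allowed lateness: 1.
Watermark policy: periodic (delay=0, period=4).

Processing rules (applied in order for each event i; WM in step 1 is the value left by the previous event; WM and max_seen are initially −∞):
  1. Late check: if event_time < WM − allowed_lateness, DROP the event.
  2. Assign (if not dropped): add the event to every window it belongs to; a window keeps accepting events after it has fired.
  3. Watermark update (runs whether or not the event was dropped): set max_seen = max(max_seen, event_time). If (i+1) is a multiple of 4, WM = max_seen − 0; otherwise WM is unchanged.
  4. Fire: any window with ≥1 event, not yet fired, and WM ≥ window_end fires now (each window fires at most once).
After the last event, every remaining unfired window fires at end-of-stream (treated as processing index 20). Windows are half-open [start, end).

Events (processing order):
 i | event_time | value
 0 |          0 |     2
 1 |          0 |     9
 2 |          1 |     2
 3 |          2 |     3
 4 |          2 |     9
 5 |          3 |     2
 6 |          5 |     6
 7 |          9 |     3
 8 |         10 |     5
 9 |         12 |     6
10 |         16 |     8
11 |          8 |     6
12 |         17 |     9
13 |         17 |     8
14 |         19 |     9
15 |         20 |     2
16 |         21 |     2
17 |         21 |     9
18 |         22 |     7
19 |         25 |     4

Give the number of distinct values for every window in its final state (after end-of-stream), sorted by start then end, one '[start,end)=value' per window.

[0,6)=4 [6,12)=3 [12,18)=3 [18,24)=3 [24,30)=1

i=0 t=0 v=2: → [0,6); WM=−∞
i=1 t=0 v=9: → [0,6); WM=−∞
i=2 t=1 v=2: → [0,6); WM=−∞
i=3 t=2 v=3: → [0,6); WM=2
i=4 t=2 v=9: → [0,6); WM=2
i=5 t=3 v=2: → [0,6); WM=2
i=6 t=5 v=6: → [0,6); WM=2
i=7 t=9 v=3: → [6,12); WM=9; [0,6) fires=4
i=8 t=10 v=5: → [6,12); WM=9
i=9 t=12 v=6: → [12,18); WM=9
i=10 t=16 v=8: → [12,18); WM=9
i=11 t=8 v=6: → [6,12); WM=16; [6,12) fires=3
i=12 t=17 v=9: → [12,18); WM=16
i=13 t=17 v=8: → [12,18); WM=16
i=14 t=19 v=9: → [18,24); WM=16
i=15 t=20 v=2: → [18,24); WM=20; [12,18) fires=3
i=16 t=21 v=2: → [18,24); WM=20
i=17 t=21 v=9: → [18,24); WM=20
i=18 t=22 v=7: → [18,24); WM=20
i=19 t=25 v=4: → [24,30); WM=25; [18,24) fires=3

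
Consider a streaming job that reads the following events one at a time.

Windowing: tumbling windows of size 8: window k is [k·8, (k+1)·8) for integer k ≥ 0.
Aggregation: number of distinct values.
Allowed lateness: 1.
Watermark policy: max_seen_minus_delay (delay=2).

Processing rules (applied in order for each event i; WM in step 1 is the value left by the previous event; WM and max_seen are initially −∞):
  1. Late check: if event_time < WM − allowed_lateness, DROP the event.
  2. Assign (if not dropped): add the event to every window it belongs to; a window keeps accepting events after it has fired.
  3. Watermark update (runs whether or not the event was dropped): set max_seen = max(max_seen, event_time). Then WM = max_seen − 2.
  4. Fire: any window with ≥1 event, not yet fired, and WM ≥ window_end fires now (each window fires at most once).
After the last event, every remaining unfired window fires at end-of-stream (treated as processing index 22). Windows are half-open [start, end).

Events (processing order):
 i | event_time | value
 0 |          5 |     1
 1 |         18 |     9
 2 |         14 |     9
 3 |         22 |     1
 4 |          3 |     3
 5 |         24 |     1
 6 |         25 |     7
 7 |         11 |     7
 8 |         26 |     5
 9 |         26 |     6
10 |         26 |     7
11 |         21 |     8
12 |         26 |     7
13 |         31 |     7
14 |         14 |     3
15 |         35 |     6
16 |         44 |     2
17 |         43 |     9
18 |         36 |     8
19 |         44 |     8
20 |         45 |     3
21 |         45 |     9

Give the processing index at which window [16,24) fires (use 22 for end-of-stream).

8

i=0 t=5 v=1: → [0,8); WM=3
i=1 t=18 v=9: → [16,24); WM=16; [0,8) fires=1
i=2 t=14 v=9: DROP (t<16-1); WM=16
i=3 t=22 v=1: → [16,24); WM=20
i=4 t=3 v=3: DROP (t<20-1); WM=20
i=5 t=24 v=1: → [24,32); WM=22
i=6 t=25 v=7: → [24,32); WM=23
i=7 t=11 v=7: DROP (t<23-1); WM=23
i=8 t=26 v=5: → [24,32); WM=24; [16,24) fires=2
i=9 t=26 v=6: → [24,32); WM=24
i=10 t=26 v=7: → [24,32); WM=24
i=11 t=21 v=8: DROP (t<24-1); WM=24
i=12 t=26 v=7: → [24,32); WM=24
i=13 t=31 v=7: → [24,32); WM=29
i=14 t=14 v=3: DROP (t<29-1); WM=29
i=15 t=35 v=6: → [32,40); WM=33; [24,32) fires=4
i=16 t=44 v=2: → [40,48); WM=42; [32,40) fires=1
i=17 t=43 v=9: → [40,48); WM=42
i=18 t=36 v=8: DROP (t<42-1); WM=42
i=19 t=44 v=8: → [40,48); WM=42
i=20 t=45 v=3: → [40,48); WM=43
i=21 t=45 v=9: → [40,48); WM=43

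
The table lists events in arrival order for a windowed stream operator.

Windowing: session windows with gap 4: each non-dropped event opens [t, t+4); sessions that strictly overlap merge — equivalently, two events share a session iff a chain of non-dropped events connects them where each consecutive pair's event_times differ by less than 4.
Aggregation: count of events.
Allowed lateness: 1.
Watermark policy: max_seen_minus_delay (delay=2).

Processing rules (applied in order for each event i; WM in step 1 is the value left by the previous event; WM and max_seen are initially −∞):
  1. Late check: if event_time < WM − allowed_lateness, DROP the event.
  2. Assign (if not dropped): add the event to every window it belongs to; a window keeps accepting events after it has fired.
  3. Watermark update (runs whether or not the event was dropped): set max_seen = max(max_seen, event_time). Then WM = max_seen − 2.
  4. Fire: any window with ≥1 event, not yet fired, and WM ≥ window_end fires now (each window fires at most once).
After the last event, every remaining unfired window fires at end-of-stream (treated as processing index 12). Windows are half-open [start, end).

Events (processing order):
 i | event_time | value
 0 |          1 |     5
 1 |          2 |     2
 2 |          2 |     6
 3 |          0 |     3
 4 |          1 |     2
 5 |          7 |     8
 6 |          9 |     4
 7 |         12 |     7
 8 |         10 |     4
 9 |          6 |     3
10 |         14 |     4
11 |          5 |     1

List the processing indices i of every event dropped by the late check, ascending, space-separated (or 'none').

i=0 t=1 v=5: → [1,5); WM=-1
i=1 t=2 v=2: → [1,6); WM=0
i=2 t=2 v=6: → [1,6); WM=0
i=3 t=0 v=3: → [0,6); WM=0
i=4 t=1 v=2: → [0,6); WM=0
i=5 t=7 v=8: → [7,11); WM=5
i=6 t=9 v=4: → [7,13); WM=7
i=7 t=12 v=7: → [7,16); WM=10
i=8 t=10 v=4: → [7,16); WM=10
i=9 t=6 v=3: DROP (t<10-1); WM=10
i=10 t=14 v=4: → [7,18); WM=12
i=11 t=5 v=1: DROP (t<12-1); WM=12

9 11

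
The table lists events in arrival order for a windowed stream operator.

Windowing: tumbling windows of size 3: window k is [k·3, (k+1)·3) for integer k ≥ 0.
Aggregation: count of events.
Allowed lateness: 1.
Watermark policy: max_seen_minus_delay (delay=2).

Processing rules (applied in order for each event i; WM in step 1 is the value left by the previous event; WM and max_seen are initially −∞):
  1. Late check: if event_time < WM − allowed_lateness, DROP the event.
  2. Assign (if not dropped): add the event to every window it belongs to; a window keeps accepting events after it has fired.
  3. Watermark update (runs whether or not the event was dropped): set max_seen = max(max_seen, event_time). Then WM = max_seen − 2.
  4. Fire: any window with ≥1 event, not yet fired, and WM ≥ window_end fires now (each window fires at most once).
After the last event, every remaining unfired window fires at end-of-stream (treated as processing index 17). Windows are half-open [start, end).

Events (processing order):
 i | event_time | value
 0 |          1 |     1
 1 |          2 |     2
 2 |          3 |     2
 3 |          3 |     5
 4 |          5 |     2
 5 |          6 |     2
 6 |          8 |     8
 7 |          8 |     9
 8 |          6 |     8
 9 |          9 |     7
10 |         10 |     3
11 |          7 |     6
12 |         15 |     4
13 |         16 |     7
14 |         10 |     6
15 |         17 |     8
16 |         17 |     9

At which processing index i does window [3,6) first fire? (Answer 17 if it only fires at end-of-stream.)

i=0 t=1 v=1: → [0,3); WM=-1
i=1 t=2 v=2: → [0,3); WM=0
i=2 t=3 v=2: → [3,6); WM=1
i=3 t=3 v=5: → [3,6); WM=1
i=4 t=5 v=2: → [3,6); WM=3; [0,3) fires=2
i=5 t=6 v=2: → [6,9); WM=4
i=6 t=8 v=8: → [6,9); WM=6; [3,6) fires=3
i=7 t=8 v=9: → [6,9); WM=6
i=8 t=6 v=8: → [6,9); WM=6
i=9 t=9 v=7: → [9,12); WM=7
i=10 t=10 v=3: → [9,12); WM=8
i=11 t=7 v=6: → [6,9); WM=8
i=12 t=15 v=4: → [15,18); WM=13; [6,9) fires=5 [9,12) fires=2
i=13 t=16 v=7: → [15,18); WM=14
i=14 t=10 v=6: DROP (t<14-1); WM=14
i=15 t=17 v=8: → [15,18); WM=15
i=16 t=17 v=9: → [15,18); WM=15

6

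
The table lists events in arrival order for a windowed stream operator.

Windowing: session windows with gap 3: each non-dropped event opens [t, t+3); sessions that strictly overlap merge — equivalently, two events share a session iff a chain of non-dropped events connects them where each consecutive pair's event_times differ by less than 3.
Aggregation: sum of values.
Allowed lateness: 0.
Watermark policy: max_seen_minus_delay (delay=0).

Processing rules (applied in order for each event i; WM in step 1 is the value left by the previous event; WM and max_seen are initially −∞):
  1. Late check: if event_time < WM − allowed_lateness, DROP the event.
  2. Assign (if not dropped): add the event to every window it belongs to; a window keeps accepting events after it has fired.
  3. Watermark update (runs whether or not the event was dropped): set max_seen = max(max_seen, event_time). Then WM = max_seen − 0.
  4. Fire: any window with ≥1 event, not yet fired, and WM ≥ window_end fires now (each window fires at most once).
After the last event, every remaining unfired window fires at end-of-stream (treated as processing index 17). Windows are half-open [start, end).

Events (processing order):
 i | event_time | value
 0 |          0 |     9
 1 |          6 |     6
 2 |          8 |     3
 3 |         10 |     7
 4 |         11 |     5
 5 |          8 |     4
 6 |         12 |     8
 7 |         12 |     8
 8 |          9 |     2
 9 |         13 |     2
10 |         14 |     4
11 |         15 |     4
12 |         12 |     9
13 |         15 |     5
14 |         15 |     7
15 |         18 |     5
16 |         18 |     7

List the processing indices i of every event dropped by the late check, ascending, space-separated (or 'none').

i=0 t=0 v=9: → [0,3); WM=0
i=1 t=6 v=6: → [6,9); WM=6
i=2 t=8 v=3: → [6,11); WM=8
i=3 t=10 v=7: → [6,13); WM=10
i=4 t=11 v=5: → [6,14); WM=11
i=5 t=8 v=4: DROP (t<11-0); WM=11
i=6 t=12 v=8: → [6,15); WM=12
i=7 t=12 v=8: → [6,15); WM=12
i=8 t=9 v=2: DROP (t<12-0); WM=12
i=9 t=13 v=2: → [6,16); WM=13
i=10 t=14 v=4: → [6,17); WM=14
i=11 t=15 v=4: → [6,18); WM=15
i=12 t=12 v=9: DROP (t<15-0); WM=15
i=13 t=15 v=5: → [6,18); WM=15
i=14 t=15 v=7: → [6,18); WM=15
i=15 t=18 v=5: → [18,21); WM=18
i=16 t=18 v=7: → [18,21); WM=18

5 8 12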